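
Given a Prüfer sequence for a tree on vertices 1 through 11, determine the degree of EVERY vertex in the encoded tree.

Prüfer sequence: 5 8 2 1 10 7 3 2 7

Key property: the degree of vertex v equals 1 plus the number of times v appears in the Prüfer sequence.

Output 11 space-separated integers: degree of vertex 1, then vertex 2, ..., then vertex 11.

p_1 = 5: count[5] becomes 1
p_2 = 8: count[8] becomes 1
p_3 = 2: count[2] becomes 1
p_4 = 1: count[1] becomes 1
p_5 = 10: count[10] becomes 1
p_6 = 7: count[7] becomes 1
p_7 = 3: count[3] becomes 1
p_8 = 2: count[2] becomes 2
p_9 = 7: count[7] becomes 2
Degrees (1 + count): deg[1]=1+1=2, deg[2]=1+2=3, deg[3]=1+1=2, deg[4]=1+0=1, deg[5]=1+1=2, deg[6]=1+0=1, deg[7]=1+2=3, deg[8]=1+1=2, deg[9]=1+0=1, deg[10]=1+1=2, deg[11]=1+0=1

Answer: 2 3 2 1 2 1 3 2 1 2 1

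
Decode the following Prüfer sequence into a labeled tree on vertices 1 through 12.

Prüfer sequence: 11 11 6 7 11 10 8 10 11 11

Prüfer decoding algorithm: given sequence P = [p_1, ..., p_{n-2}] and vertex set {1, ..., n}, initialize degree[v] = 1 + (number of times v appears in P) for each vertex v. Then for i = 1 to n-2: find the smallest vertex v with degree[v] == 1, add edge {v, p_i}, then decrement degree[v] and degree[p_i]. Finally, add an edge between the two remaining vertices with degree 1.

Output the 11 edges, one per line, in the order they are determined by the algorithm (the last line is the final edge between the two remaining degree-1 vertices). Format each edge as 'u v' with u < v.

Answer: 1 11
2 11
3 6
4 7
5 11
6 10
7 8
8 10
9 11
10 11
11 12

Derivation:
Initial degrees: {1:1, 2:1, 3:1, 4:1, 5:1, 6:2, 7:2, 8:2, 9:1, 10:3, 11:6, 12:1}
Step 1: smallest deg-1 vertex = 1, p_1 = 11. Add edge {1,11}. Now deg[1]=0, deg[11]=5.
Step 2: smallest deg-1 vertex = 2, p_2 = 11. Add edge {2,11}. Now deg[2]=0, deg[11]=4.
Step 3: smallest deg-1 vertex = 3, p_3 = 6. Add edge {3,6}. Now deg[3]=0, deg[6]=1.
Step 4: smallest deg-1 vertex = 4, p_4 = 7. Add edge {4,7}. Now deg[4]=0, deg[7]=1.
Step 5: smallest deg-1 vertex = 5, p_5 = 11. Add edge {5,11}. Now deg[5]=0, deg[11]=3.
Step 6: smallest deg-1 vertex = 6, p_6 = 10. Add edge {6,10}. Now deg[6]=0, deg[10]=2.
Step 7: smallest deg-1 vertex = 7, p_7 = 8. Add edge {7,8}. Now deg[7]=0, deg[8]=1.
Step 8: smallest deg-1 vertex = 8, p_8 = 10. Add edge {8,10}. Now deg[8]=0, deg[10]=1.
Step 9: smallest deg-1 vertex = 9, p_9 = 11. Add edge {9,11}. Now deg[9]=0, deg[11]=2.
Step 10: smallest deg-1 vertex = 10, p_10 = 11. Add edge {10,11}. Now deg[10]=0, deg[11]=1.
Final: two remaining deg-1 vertices are 11, 12. Add edge {11,12}.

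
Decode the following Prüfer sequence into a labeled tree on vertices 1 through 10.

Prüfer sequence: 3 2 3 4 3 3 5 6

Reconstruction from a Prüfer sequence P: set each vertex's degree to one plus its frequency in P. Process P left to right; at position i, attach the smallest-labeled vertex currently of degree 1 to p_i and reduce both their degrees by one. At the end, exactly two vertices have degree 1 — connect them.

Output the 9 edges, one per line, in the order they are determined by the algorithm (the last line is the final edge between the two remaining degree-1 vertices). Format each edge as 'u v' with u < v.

Initial degrees: {1:1, 2:2, 3:5, 4:2, 5:2, 6:2, 7:1, 8:1, 9:1, 10:1}
Step 1: smallest deg-1 vertex = 1, p_1 = 3. Add edge {1,3}. Now deg[1]=0, deg[3]=4.
Step 2: smallest deg-1 vertex = 7, p_2 = 2. Add edge {2,7}. Now deg[7]=0, deg[2]=1.
Step 3: smallest deg-1 vertex = 2, p_3 = 3. Add edge {2,3}. Now deg[2]=0, deg[3]=3.
Step 4: smallest deg-1 vertex = 8, p_4 = 4. Add edge {4,8}. Now deg[8]=0, deg[4]=1.
Step 5: smallest deg-1 vertex = 4, p_5 = 3. Add edge {3,4}. Now deg[4]=0, deg[3]=2.
Step 6: smallest deg-1 vertex = 9, p_6 = 3. Add edge {3,9}. Now deg[9]=0, deg[3]=1.
Step 7: smallest deg-1 vertex = 3, p_7 = 5. Add edge {3,5}. Now deg[3]=0, deg[5]=1.
Step 8: smallest deg-1 vertex = 5, p_8 = 6. Add edge {5,6}. Now deg[5]=0, deg[6]=1.
Final: two remaining deg-1 vertices are 6, 10. Add edge {6,10}.

Answer: 1 3
2 7
2 3
4 8
3 4
3 9
3 5
5 6
6 10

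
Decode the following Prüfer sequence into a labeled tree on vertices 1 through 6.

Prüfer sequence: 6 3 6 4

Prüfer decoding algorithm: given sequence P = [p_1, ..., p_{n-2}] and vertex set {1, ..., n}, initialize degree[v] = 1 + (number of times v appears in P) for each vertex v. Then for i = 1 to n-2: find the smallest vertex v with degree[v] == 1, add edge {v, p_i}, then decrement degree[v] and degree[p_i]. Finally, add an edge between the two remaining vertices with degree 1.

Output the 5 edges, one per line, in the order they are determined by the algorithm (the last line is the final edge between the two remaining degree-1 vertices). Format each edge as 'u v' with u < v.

Answer: 1 6
2 3
3 6
4 5
4 6

Derivation:
Initial degrees: {1:1, 2:1, 3:2, 4:2, 5:1, 6:3}
Step 1: smallest deg-1 vertex = 1, p_1 = 6. Add edge {1,6}. Now deg[1]=0, deg[6]=2.
Step 2: smallest deg-1 vertex = 2, p_2 = 3. Add edge {2,3}. Now deg[2]=0, deg[3]=1.
Step 3: smallest deg-1 vertex = 3, p_3 = 6. Add edge {3,6}. Now deg[3]=0, deg[6]=1.
Step 4: smallest deg-1 vertex = 5, p_4 = 4. Add edge {4,5}. Now deg[5]=0, deg[4]=1.
Final: two remaining deg-1 vertices are 4, 6. Add edge {4,6}.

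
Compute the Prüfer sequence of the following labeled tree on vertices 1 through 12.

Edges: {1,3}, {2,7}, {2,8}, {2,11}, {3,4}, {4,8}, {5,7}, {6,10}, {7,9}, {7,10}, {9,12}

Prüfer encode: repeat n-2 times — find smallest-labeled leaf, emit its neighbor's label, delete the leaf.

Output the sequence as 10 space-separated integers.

Answer: 3 4 8 7 10 2 7 2 7 9

Derivation:
Step 1: leaves = {1,5,6,11,12}. Remove smallest leaf 1, emit neighbor 3.
Step 2: leaves = {3,5,6,11,12}. Remove smallest leaf 3, emit neighbor 4.
Step 3: leaves = {4,5,6,11,12}. Remove smallest leaf 4, emit neighbor 8.
Step 4: leaves = {5,6,8,11,12}. Remove smallest leaf 5, emit neighbor 7.
Step 5: leaves = {6,8,11,12}. Remove smallest leaf 6, emit neighbor 10.
Step 6: leaves = {8,10,11,12}. Remove smallest leaf 8, emit neighbor 2.
Step 7: leaves = {10,11,12}. Remove smallest leaf 10, emit neighbor 7.
Step 8: leaves = {11,12}. Remove smallest leaf 11, emit neighbor 2.
Step 9: leaves = {2,12}. Remove smallest leaf 2, emit neighbor 7.
Step 10: leaves = {7,12}. Remove smallest leaf 7, emit neighbor 9.
Done: 2 vertices remain (9, 12). Sequence = [3 4 8 7 10 2 7 2 7 9]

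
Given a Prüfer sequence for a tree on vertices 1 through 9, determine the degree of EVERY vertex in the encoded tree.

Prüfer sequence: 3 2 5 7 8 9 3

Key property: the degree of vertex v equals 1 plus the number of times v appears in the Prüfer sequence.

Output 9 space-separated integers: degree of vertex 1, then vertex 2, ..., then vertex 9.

p_1 = 3: count[3] becomes 1
p_2 = 2: count[2] becomes 1
p_3 = 5: count[5] becomes 1
p_4 = 7: count[7] becomes 1
p_5 = 8: count[8] becomes 1
p_6 = 9: count[9] becomes 1
p_7 = 3: count[3] becomes 2
Degrees (1 + count): deg[1]=1+0=1, deg[2]=1+1=2, deg[3]=1+2=3, deg[4]=1+0=1, deg[5]=1+1=2, deg[6]=1+0=1, deg[7]=1+1=2, deg[8]=1+1=2, deg[9]=1+1=2

Answer: 1 2 3 1 2 1 2 2 2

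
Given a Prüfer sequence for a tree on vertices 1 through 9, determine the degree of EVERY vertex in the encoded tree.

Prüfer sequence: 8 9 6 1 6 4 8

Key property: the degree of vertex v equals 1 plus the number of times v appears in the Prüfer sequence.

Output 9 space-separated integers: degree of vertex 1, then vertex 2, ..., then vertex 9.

p_1 = 8: count[8] becomes 1
p_2 = 9: count[9] becomes 1
p_3 = 6: count[6] becomes 1
p_4 = 1: count[1] becomes 1
p_5 = 6: count[6] becomes 2
p_6 = 4: count[4] becomes 1
p_7 = 8: count[8] becomes 2
Degrees (1 + count): deg[1]=1+1=2, deg[2]=1+0=1, deg[3]=1+0=1, deg[4]=1+1=2, deg[5]=1+0=1, deg[6]=1+2=3, deg[7]=1+0=1, deg[8]=1+2=3, deg[9]=1+1=2

Answer: 2 1 1 2 1 3 1 3 2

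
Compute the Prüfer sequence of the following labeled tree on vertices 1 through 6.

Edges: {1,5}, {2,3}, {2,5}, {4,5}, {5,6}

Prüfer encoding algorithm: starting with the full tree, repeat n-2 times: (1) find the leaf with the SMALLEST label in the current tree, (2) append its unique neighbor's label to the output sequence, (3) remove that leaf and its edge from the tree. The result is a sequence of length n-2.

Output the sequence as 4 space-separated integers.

Answer: 5 2 5 5

Derivation:
Step 1: leaves = {1,3,4,6}. Remove smallest leaf 1, emit neighbor 5.
Step 2: leaves = {3,4,6}. Remove smallest leaf 3, emit neighbor 2.
Step 3: leaves = {2,4,6}. Remove smallest leaf 2, emit neighbor 5.
Step 4: leaves = {4,6}. Remove smallest leaf 4, emit neighbor 5.
Done: 2 vertices remain (5, 6). Sequence = [5 2 5 5]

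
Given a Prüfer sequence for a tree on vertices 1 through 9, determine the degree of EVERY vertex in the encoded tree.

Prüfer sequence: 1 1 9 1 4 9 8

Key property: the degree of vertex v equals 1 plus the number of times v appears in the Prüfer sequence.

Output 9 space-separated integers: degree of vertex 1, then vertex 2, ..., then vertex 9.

p_1 = 1: count[1] becomes 1
p_2 = 1: count[1] becomes 2
p_3 = 9: count[9] becomes 1
p_4 = 1: count[1] becomes 3
p_5 = 4: count[4] becomes 1
p_6 = 9: count[9] becomes 2
p_7 = 8: count[8] becomes 1
Degrees (1 + count): deg[1]=1+3=4, deg[2]=1+0=1, deg[3]=1+0=1, deg[4]=1+1=2, deg[5]=1+0=1, deg[6]=1+0=1, deg[7]=1+0=1, deg[8]=1+1=2, deg[9]=1+2=3

Answer: 4 1 1 2 1 1 1 2 3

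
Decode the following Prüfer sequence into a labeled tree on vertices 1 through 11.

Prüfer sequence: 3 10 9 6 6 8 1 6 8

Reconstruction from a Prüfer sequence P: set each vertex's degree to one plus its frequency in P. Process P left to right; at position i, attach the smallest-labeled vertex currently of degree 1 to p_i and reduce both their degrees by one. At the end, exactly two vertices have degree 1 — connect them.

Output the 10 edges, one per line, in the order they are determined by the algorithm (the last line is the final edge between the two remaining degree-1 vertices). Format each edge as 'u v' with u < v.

Answer: 2 3
3 10
4 9
5 6
6 7
8 9
1 10
1 6
6 8
8 11

Derivation:
Initial degrees: {1:2, 2:1, 3:2, 4:1, 5:1, 6:4, 7:1, 8:3, 9:2, 10:2, 11:1}
Step 1: smallest deg-1 vertex = 2, p_1 = 3. Add edge {2,3}. Now deg[2]=0, deg[3]=1.
Step 2: smallest deg-1 vertex = 3, p_2 = 10. Add edge {3,10}. Now deg[3]=0, deg[10]=1.
Step 3: smallest deg-1 vertex = 4, p_3 = 9. Add edge {4,9}. Now deg[4]=0, deg[9]=1.
Step 4: smallest deg-1 vertex = 5, p_4 = 6. Add edge {5,6}. Now deg[5]=0, deg[6]=3.
Step 5: smallest deg-1 vertex = 7, p_5 = 6. Add edge {6,7}. Now deg[7]=0, deg[6]=2.
Step 6: smallest deg-1 vertex = 9, p_6 = 8. Add edge {8,9}. Now deg[9]=0, deg[8]=2.
Step 7: smallest deg-1 vertex = 10, p_7 = 1. Add edge {1,10}. Now deg[10]=0, deg[1]=1.
Step 8: smallest deg-1 vertex = 1, p_8 = 6. Add edge {1,6}. Now deg[1]=0, deg[6]=1.
Step 9: smallest deg-1 vertex = 6, p_9 = 8. Add edge {6,8}. Now deg[6]=0, deg[8]=1.
Final: two remaining deg-1 vertices are 8, 11. Add edge {8,11}.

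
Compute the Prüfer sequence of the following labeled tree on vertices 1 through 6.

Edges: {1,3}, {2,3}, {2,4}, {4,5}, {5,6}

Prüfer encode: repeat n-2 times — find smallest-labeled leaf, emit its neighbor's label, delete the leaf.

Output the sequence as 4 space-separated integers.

Step 1: leaves = {1,6}. Remove smallest leaf 1, emit neighbor 3.
Step 2: leaves = {3,6}. Remove smallest leaf 3, emit neighbor 2.
Step 3: leaves = {2,6}. Remove smallest leaf 2, emit neighbor 4.
Step 4: leaves = {4,6}. Remove smallest leaf 4, emit neighbor 5.
Done: 2 vertices remain (5, 6). Sequence = [3 2 4 5]

Answer: 3 2 4 5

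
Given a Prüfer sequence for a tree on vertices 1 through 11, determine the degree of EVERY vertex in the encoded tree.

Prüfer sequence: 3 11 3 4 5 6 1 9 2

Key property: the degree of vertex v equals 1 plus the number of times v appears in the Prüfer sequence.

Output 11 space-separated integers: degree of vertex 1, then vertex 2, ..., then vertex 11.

p_1 = 3: count[3] becomes 1
p_2 = 11: count[11] becomes 1
p_3 = 3: count[3] becomes 2
p_4 = 4: count[4] becomes 1
p_5 = 5: count[5] becomes 1
p_6 = 6: count[6] becomes 1
p_7 = 1: count[1] becomes 1
p_8 = 9: count[9] becomes 1
p_9 = 2: count[2] becomes 1
Degrees (1 + count): deg[1]=1+1=2, deg[2]=1+1=2, deg[3]=1+2=3, deg[4]=1+1=2, deg[5]=1+1=2, deg[6]=1+1=2, deg[7]=1+0=1, deg[8]=1+0=1, deg[9]=1+1=2, deg[10]=1+0=1, deg[11]=1+1=2

Answer: 2 2 3 2 2 2 1 1 2 1 2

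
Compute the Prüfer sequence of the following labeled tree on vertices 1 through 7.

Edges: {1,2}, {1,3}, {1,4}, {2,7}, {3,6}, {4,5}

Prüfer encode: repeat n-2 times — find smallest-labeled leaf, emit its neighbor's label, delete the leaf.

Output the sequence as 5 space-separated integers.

Answer: 4 1 3 1 2

Derivation:
Step 1: leaves = {5,6,7}. Remove smallest leaf 5, emit neighbor 4.
Step 2: leaves = {4,6,7}. Remove smallest leaf 4, emit neighbor 1.
Step 3: leaves = {6,7}. Remove smallest leaf 6, emit neighbor 3.
Step 4: leaves = {3,7}. Remove smallest leaf 3, emit neighbor 1.
Step 5: leaves = {1,7}. Remove smallest leaf 1, emit neighbor 2.
Done: 2 vertices remain (2, 7). Sequence = [4 1 3 1 2]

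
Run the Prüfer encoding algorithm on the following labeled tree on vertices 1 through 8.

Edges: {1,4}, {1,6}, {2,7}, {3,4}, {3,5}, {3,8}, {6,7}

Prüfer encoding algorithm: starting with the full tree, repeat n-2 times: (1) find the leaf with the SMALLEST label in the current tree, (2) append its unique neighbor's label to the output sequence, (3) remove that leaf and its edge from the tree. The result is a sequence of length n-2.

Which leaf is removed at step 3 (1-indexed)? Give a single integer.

Answer: 7

Derivation:
Step 1: current leaves = {2,5,8}. Remove leaf 2 (neighbor: 7).
Step 2: current leaves = {5,7,8}. Remove leaf 5 (neighbor: 3).
Step 3: current leaves = {7,8}. Remove leaf 7 (neighbor: 6).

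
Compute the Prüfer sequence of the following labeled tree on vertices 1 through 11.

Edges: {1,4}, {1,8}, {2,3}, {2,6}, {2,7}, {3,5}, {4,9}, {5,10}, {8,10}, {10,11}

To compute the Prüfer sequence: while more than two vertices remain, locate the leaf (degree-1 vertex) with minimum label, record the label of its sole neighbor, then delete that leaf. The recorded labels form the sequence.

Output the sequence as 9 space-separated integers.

Answer: 2 2 3 5 10 4 1 8 10

Derivation:
Step 1: leaves = {6,7,9,11}. Remove smallest leaf 6, emit neighbor 2.
Step 2: leaves = {7,9,11}. Remove smallest leaf 7, emit neighbor 2.
Step 3: leaves = {2,9,11}. Remove smallest leaf 2, emit neighbor 3.
Step 4: leaves = {3,9,11}. Remove smallest leaf 3, emit neighbor 5.
Step 5: leaves = {5,9,11}. Remove smallest leaf 5, emit neighbor 10.
Step 6: leaves = {9,11}. Remove smallest leaf 9, emit neighbor 4.
Step 7: leaves = {4,11}. Remove smallest leaf 4, emit neighbor 1.
Step 8: leaves = {1,11}. Remove smallest leaf 1, emit neighbor 8.
Step 9: leaves = {8,11}. Remove smallest leaf 8, emit neighbor 10.
Done: 2 vertices remain (10, 11). Sequence = [2 2 3 5 10 4 1 8 10]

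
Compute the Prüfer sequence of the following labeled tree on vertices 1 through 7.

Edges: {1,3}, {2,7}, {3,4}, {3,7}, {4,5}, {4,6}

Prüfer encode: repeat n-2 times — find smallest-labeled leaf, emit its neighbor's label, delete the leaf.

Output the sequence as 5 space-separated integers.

Answer: 3 7 4 4 3

Derivation:
Step 1: leaves = {1,2,5,6}. Remove smallest leaf 1, emit neighbor 3.
Step 2: leaves = {2,5,6}. Remove smallest leaf 2, emit neighbor 7.
Step 3: leaves = {5,6,7}. Remove smallest leaf 5, emit neighbor 4.
Step 4: leaves = {6,7}. Remove smallest leaf 6, emit neighbor 4.
Step 5: leaves = {4,7}. Remove smallest leaf 4, emit neighbor 3.
Done: 2 vertices remain (3, 7). Sequence = [3 7 4 4 3]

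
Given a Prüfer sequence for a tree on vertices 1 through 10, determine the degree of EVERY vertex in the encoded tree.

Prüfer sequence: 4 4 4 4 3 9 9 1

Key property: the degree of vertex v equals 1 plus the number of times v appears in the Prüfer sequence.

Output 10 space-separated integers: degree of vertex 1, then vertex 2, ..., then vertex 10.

Answer: 2 1 2 5 1 1 1 1 3 1

Derivation:
p_1 = 4: count[4] becomes 1
p_2 = 4: count[4] becomes 2
p_3 = 4: count[4] becomes 3
p_4 = 4: count[4] becomes 4
p_5 = 3: count[3] becomes 1
p_6 = 9: count[9] becomes 1
p_7 = 9: count[9] becomes 2
p_8 = 1: count[1] becomes 1
Degrees (1 + count): deg[1]=1+1=2, deg[2]=1+0=1, deg[3]=1+1=2, deg[4]=1+4=5, deg[5]=1+0=1, deg[6]=1+0=1, deg[7]=1+0=1, deg[8]=1+0=1, deg[9]=1+2=3, deg[10]=1+0=1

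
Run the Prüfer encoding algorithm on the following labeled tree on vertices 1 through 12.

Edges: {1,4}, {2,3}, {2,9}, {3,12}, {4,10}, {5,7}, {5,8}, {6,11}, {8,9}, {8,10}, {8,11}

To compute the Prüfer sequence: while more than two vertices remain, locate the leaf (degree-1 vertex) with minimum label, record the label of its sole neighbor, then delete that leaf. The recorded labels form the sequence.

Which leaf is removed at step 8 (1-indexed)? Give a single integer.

Step 1: current leaves = {1,6,7,12}. Remove leaf 1 (neighbor: 4).
Step 2: current leaves = {4,6,7,12}. Remove leaf 4 (neighbor: 10).
Step 3: current leaves = {6,7,10,12}. Remove leaf 6 (neighbor: 11).
Step 4: current leaves = {7,10,11,12}. Remove leaf 7 (neighbor: 5).
Step 5: current leaves = {5,10,11,12}. Remove leaf 5 (neighbor: 8).
Step 6: current leaves = {10,11,12}. Remove leaf 10 (neighbor: 8).
Step 7: current leaves = {11,12}. Remove leaf 11 (neighbor: 8).
Step 8: current leaves = {8,12}. Remove leaf 8 (neighbor: 9).

Answer: 8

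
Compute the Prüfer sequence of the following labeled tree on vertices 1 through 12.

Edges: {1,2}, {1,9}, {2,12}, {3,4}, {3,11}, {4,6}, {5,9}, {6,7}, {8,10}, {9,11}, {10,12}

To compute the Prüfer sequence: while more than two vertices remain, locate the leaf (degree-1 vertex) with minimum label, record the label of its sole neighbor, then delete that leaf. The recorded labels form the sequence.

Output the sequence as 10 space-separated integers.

Step 1: leaves = {5,7,8}. Remove smallest leaf 5, emit neighbor 9.
Step 2: leaves = {7,8}. Remove smallest leaf 7, emit neighbor 6.
Step 3: leaves = {6,8}. Remove smallest leaf 6, emit neighbor 4.
Step 4: leaves = {4,8}. Remove smallest leaf 4, emit neighbor 3.
Step 5: leaves = {3,8}. Remove smallest leaf 3, emit neighbor 11.
Step 6: leaves = {8,11}. Remove smallest leaf 8, emit neighbor 10.
Step 7: leaves = {10,11}. Remove smallest leaf 10, emit neighbor 12.
Step 8: leaves = {11,12}. Remove smallest leaf 11, emit neighbor 9.
Step 9: leaves = {9,12}. Remove smallest leaf 9, emit neighbor 1.
Step 10: leaves = {1,12}. Remove smallest leaf 1, emit neighbor 2.
Done: 2 vertices remain (2, 12). Sequence = [9 6 4 3 11 10 12 9 1 2]

Answer: 9 6 4 3 11 10 12 9 1 2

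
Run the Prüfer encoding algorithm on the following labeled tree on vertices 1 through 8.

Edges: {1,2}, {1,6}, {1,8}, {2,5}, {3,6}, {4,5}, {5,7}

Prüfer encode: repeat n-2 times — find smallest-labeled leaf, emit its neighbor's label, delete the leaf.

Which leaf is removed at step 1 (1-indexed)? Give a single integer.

Answer: 3

Derivation:
Step 1: current leaves = {3,4,7,8}. Remove leaf 3 (neighbor: 6).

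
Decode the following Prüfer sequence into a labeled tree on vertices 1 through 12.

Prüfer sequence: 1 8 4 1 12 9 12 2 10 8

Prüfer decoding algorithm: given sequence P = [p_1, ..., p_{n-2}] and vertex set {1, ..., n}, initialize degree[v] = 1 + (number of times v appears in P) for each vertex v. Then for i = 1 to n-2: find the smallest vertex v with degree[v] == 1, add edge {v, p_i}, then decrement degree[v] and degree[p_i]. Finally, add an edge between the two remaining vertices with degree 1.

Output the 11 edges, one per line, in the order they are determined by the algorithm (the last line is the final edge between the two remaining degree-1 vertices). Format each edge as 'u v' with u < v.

Initial degrees: {1:3, 2:2, 3:1, 4:2, 5:1, 6:1, 7:1, 8:3, 9:2, 10:2, 11:1, 12:3}
Step 1: smallest deg-1 vertex = 3, p_1 = 1. Add edge {1,3}. Now deg[3]=0, deg[1]=2.
Step 2: smallest deg-1 vertex = 5, p_2 = 8. Add edge {5,8}. Now deg[5]=0, deg[8]=2.
Step 3: smallest deg-1 vertex = 6, p_3 = 4. Add edge {4,6}. Now deg[6]=0, deg[4]=1.
Step 4: smallest deg-1 vertex = 4, p_4 = 1. Add edge {1,4}. Now deg[4]=0, deg[1]=1.
Step 5: smallest deg-1 vertex = 1, p_5 = 12. Add edge {1,12}. Now deg[1]=0, deg[12]=2.
Step 6: smallest deg-1 vertex = 7, p_6 = 9. Add edge {7,9}. Now deg[7]=0, deg[9]=1.
Step 7: smallest deg-1 vertex = 9, p_7 = 12. Add edge {9,12}. Now deg[9]=0, deg[12]=1.
Step 8: smallest deg-1 vertex = 11, p_8 = 2. Add edge {2,11}. Now deg[11]=0, deg[2]=1.
Step 9: smallest deg-1 vertex = 2, p_9 = 10. Add edge {2,10}. Now deg[2]=0, deg[10]=1.
Step 10: smallest deg-1 vertex = 10, p_10 = 8. Add edge {8,10}. Now deg[10]=0, deg[8]=1.
Final: two remaining deg-1 vertices are 8, 12. Add edge {8,12}.

Answer: 1 3
5 8
4 6
1 4
1 12
7 9
9 12
2 11
2 10
8 10
8 12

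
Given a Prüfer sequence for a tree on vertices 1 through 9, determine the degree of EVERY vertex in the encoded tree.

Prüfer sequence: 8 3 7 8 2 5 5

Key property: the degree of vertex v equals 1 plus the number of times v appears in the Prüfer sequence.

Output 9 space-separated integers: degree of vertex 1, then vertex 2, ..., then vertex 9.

Answer: 1 2 2 1 3 1 2 3 1

Derivation:
p_1 = 8: count[8] becomes 1
p_2 = 3: count[3] becomes 1
p_3 = 7: count[7] becomes 1
p_4 = 8: count[8] becomes 2
p_5 = 2: count[2] becomes 1
p_6 = 5: count[5] becomes 1
p_7 = 5: count[5] becomes 2
Degrees (1 + count): deg[1]=1+0=1, deg[2]=1+1=2, deg[3]=1+1=2, deg[4]=1+0=1, deg[5]=1+2=3, deg[6]=1+0=1, deg[7]=1+1=2, deg[8]=1+2=3, deg[9]=1+0=1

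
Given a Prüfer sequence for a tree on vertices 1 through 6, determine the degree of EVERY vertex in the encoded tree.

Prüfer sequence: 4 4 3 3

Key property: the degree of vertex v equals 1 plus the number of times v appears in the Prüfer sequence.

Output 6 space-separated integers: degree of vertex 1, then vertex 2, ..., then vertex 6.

Answer: 1 1 3 3 1 1

Derivation:
p_1 = 4: count[4] becomes 1
p_2 = 4: count[4] becomes 2
p_3 = 3: count[3] becomes 1
p_4 = 3: count[3] becomes 2
Degrees (1 + count): deg[1]=1+0=1, deg[2]=1+0=1, deg[3]=1+2=3, deg[4]=1+2=3, deg[5]=1+0=1, deg[6]=1+0=1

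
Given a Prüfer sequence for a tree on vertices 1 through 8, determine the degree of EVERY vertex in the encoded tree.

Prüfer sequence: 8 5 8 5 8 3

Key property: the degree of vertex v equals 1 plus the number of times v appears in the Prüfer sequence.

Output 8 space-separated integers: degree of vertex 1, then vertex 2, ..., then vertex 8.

Answer: 1 1 2 1 3 1 1 4

Derivation:
p_1 = 8: count[8] becomes 1
p_2 = 5: count[5] becomes 1
p_3 = 8: count[8] becomes 2
p_4 = 5: count[5] becomes 2
p_5 = 8: count[8] becomes 3
p_6 = 3: count[3] becomes 1
Degrees (1 + count): deg[1]=1+0=1, deg[2]=1+0=1, deg[3]=1+1=2, deg[4]=1+0=1, deg[5]=1+2=3, deg[6]=1+0=1, deg[7]=1+0=1, deg[8]=1+3=4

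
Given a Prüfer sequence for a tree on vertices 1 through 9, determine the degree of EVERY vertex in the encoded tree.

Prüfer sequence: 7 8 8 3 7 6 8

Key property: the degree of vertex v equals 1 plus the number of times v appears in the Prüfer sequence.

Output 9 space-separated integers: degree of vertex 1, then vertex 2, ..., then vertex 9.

Answer: 1 1 2 1 1 2 3 4 1

Derivation:
p_1 = 7: count[7] becomes 1
p_2 = 8: count[8] becomes 1
p_3 = 8: count[8] becomes 2
p_4 = 3: count[3] becomes 1
p_5 = 7: count[7] becomes 2
p_6 = 6: count[6] becomes 1
p_7 = 8: count[8] becomes 3
Degrees (1 + count): deg[1]=1+0=1, deg[2]=1+0=1, deg[3]=1+1=2, deg[4]=1+0=1, deg[5]=1+0=1, deg[6]=1+1=2, deg[7]=1+2=3, deg[8]=1+3=4, deg[9]=1+0=1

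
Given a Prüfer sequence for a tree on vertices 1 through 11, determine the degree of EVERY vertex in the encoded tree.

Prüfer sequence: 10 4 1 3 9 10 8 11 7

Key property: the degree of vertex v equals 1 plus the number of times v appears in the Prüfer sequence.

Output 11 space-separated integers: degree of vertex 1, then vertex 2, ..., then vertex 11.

Answer: 2 1 2 2 1 1 2 2 2 3 2

Derivation:
p_1 = 10: count[10] becomes 1
p_2 = 4: count[4] becomes 1
p_3 = 1: count[1] becomes 1
p_4 = 3: count[3] becomes 1
p_5 = 9: count[9] becomes 1
p_6 = 10: count[10] becomes 2
p_7 = 8: count[8] becomes 1
p_8 = 11: count[11] becomes 1
p_9 = 7: count[7] becomes 1
Degrees (1 + count): deg[1]=1+1=2, deg[2]=1+0=1, deg[3]=1+1=2, deg[4]=1+1=2, deg[5]=1+0=1, deg[6]=1+0=1, deg[7]=1+1=2, deg[8]=1+1=2, deg[9]=1+1=2, deg[10]=1+2=3, deg[11]=1+1=2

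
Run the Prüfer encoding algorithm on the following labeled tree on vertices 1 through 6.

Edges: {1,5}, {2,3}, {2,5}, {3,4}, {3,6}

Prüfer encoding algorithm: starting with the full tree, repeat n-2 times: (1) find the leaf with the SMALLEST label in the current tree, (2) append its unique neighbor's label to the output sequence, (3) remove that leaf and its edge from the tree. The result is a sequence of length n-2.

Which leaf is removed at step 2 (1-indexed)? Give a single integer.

Answer: 4

Derivation:
Step 1: current leaves = {1,4,6}. Remove leaf 1 (neighbor: 5).
Step 2: current leaves = {4,5,6}. Remove leaf 4 (neighbor: 3).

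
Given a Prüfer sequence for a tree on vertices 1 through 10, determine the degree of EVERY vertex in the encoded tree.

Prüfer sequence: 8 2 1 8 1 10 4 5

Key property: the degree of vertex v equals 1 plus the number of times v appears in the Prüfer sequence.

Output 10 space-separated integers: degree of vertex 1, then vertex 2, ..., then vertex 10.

p_1 = 8: count[8] becomes 1
p_2 = 2: count[2] becomes 1
p_3 = 1: count[1] becomes 1
p_4 = 8: count[8] becomes 2
p_5 = 1: count[1] becomes 2
p_6 = 10: count[10] becomes 1
p_7 = 4: count[4] becomes 1
p_8 = 5: count[5] becomes 1
Degrees (1 + count): deg[1]=1+2=3, deg[2]=1+1=2, deg[3]=1+0=1, deg[4]=1+1=2, deg[5]=1+1=2, deg[6]=1+0=1, deg[7]=1+0=1, deg[8]=1+2=3, deg[9]=1+0=1, deg[10]=1+1=2

Answer: 3 2 1 2 2 1 1 3 1 2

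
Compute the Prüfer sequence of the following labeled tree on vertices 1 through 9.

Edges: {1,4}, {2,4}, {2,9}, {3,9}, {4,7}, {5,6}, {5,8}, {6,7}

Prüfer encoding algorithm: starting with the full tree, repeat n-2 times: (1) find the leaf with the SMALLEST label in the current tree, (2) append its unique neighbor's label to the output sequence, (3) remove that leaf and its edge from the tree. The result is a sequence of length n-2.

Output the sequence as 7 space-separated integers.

Answer: 4 9 5 6 7 4 2

Derivation:
Step 1: leaves = {1,3,8}. Remove smallest leaf 1, emit neighbor 4.
Step 2: leaves = {3,8}. Remove smallest leaf 3, emit neighbor 9.
Step 3: leaves = {8,9}. Remove smallest leaf 8, emit neighbor 5.
Step 4: leaves = {5,9}. Remove smallest leaf 5, emit neighbor 6.
Step 5: leaves = {6,9}. Remove smallest leaf 6, emit neighbor 7.
Step 6: leaves = {7,9}. Remove smallest leaf 7, emit neighbor 4.
Step 7: leaves = {4,9}. Remove smallest leaf 4, emit neighbor 2.
Done: 2 vertices remain (2, 9). Sequence = [4 9 5 6 7 4 2]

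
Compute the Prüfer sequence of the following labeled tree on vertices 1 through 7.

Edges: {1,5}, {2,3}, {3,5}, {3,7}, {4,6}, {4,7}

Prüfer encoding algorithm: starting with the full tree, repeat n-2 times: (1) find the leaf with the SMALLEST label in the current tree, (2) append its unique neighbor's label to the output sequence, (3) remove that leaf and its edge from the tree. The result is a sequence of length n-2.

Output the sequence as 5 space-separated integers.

Answer: 5 3 3 7 4

Derivation:
Step 1: leaves = {1,2,6}. Remove smallest leaf 1, emit neighbor 5.
Step 2: leaves = {2,5,6}. Remove smallest leaf 2, emit neighbor 3.
Step 3: leaves = {5,6}. Remove smallest leaf 5, emit neighbor 3.
Step 4: leaves = {3,6}. Remove smallest leaf 3, emit neighbor 7.
Step 5: leaves = {6,7}. Remove smallest leaf 6, emit neighbor 4.
Done: 2 vertices remain (4, 7). Sequence = [5 3 3 7 4]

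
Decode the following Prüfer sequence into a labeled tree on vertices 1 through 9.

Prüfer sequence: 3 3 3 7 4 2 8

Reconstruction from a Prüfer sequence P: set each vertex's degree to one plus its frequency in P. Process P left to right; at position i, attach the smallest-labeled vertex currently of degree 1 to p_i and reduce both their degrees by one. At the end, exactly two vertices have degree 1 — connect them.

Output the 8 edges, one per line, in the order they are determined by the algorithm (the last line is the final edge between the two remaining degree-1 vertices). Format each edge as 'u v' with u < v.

Answer: 1 3
3 5
3 6
3 7
4 7
2 4
2 8
8 9

Derivation:
Initial degrees: {1:1, 2:2, 3:4, 4:2, 5:1, 6:1, 7:2, 8:2, 9:1}
Step 1: smallest deg-1 vertex = 1, p_1 = 3. Add edge {1,3}. Now deg[1]=0, deg[3]=3.
Step 2: smallest deg-1 vertex = 5, p_2 = 3. Add edge {3,5}. Now deg[5]=0, deg[3]=2.
Step 3: smallest deg-1 vertex = 6, p_3 = 3. Add edge {3,6}. Now deg[6]=0, deg[3]=1.
Step 4: smallest deg-1 vertex = 3, p_4 = 7. Add edge {3,7}. Now deg[3]=0, deg[7]=1.
Step 5: smallest deg-1 vertex = 7, p_5 = 4. Add edge {4,7}. Now deg[7]=0, deg[4]=1.
Step 6: smallest deg-1 vertex = 4, p_6 = 2. Add edge {2,4}. Now deg[4]=0, deg[2]=1.
Step 7: smallest deg-1 vertex = 2, p_7 = 8. Add edge {2,8}. Now deg[2]=0, deg[8]=1.
Final: two remaining deg-1 vertices are 8, 9. Add edge {8,9}.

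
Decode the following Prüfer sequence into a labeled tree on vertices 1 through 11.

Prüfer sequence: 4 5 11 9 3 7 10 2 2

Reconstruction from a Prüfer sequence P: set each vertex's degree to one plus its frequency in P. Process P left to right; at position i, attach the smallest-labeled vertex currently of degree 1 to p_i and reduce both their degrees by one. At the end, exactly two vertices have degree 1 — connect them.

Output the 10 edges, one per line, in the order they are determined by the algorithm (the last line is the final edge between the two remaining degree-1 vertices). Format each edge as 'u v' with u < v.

Initial degrees: {1:1, 2:3, 3:2, 4:2, 5:2, 6:1, 7:2, 8:1, 9:2, 10:2, 11:2}
Step 1: smallest deg-1 vertex = 1, p_1 = 4. Add edge {1,4}. Now deg[1]=0, deg[4]=1.
Step 2: smallest deg-1 vertex = 4, p_2 = 5. Add edge {4,5}. Now deg[4]=0, deg[5]=1.
Step 3: smallest deg-1 vertex = 5, p_3 = 11. Add edge {5,11}. Now deg[5]=0, deg[11]=1.
Step 4: smallest deg-1 vertex = 6, p_4 = 9. Add edge {6,9}. Now deg[6]=0, deg[9]=1.
Step 5: smallest deg-1 vertex = 8, p_5 = 3. Add edge {3,8}. Now deg[8]=0, deg[3]=1.
Step 6: smallest deg-1 vertex = 3, p_6 = 7. Add edge {3,7}. Now deg[3]=0, deg[7]=1.
Step 7: smallest deg-1 vertex = 7, p_7 = 10. Add edge {7,10}. Now deg[7]=0, deg[10]=1.
Step 8: smallest deg-1 vertex = 9, p_8 = 2. Add edge {2,9}. Now deg[9]=0, deg[2]=2.
Step 9: smallest deg-1 vertex = 10, p_9 = 2. Add edge {2,10}. Now deg[10]=0, deg[2]=1.
Final: two remaining deg-1 vertices are 2, 11. Add edge {2,11}.

Answer: 1 4
4 5
5 11
6 9
3 8
3 7
7 10
2 9
2 10
2 11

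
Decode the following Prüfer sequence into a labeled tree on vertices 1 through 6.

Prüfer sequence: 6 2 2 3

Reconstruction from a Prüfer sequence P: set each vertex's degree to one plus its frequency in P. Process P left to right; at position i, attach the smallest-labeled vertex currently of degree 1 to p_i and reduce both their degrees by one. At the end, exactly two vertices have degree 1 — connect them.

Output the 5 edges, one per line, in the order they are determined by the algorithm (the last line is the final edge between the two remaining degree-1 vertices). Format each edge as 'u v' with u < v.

Answer: 1 6
2 4
2 5
2 3
3 6

Derivation:
Initial degrees: {1:1, 2:3, 3:2, 4:1, 5:1, 6:2}
Step 1: smallest deg-1 vertex = 1, p_1 = 6. Add edge {1,6}. Now deg[1]=0, deg[6]=1.
Step 2: smallest deg-1 vertex = 4, p_2 = 2. Add edge {2,4}. Now deg[4]=0, deg[2]=2.
Step 3: smallest deg-1 vertex = 5, p_3 = 2. Add edge {2,5}. Now deg[5]=0, deg[2]=1.
Step 4: smallest deg-1 vertex = 2, p_4 = 3. Add edge {2,3}. Now deg[2]=0, deg[3]=1.
Final: two remaining deg-1 vertices are 3, 6. Add edge {3,6}.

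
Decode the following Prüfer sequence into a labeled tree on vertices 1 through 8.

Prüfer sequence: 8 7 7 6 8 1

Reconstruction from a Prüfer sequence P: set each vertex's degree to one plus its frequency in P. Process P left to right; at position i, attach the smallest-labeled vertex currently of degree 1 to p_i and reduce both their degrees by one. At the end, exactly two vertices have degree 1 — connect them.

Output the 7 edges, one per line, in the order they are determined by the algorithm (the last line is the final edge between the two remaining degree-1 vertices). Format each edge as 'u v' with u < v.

Initial degrees: {1:2, 2:1, 3:1, 4:1, 5:1, 6:2, 7:3, 8:3}
Step 1: smallest deg-1 vertex = 2, p_1 = 8. Add edge {2,8}. Now deg[2]=0, deg[8]=2.
Step 2: smallest deg-1 vertex = 3, p_2 = 7. Add edge {3,7}. Now deg[3]=0, deg[7]=2.
Step 3: smallest deg-1 vertex = 4, p_3 = 7. Add edge {4,7}. Now deg[4]=0, deg[7]=1.
Step 4: smallest deg-1 vertex = 5, p_4 = 6. Add edge {5,6}. Now deg[5]=0, deg[6]=1.
Step 5: smallest deg-1 vertex = 6, p_5 = 8. Add edge {6,8}. Now deg[6]=0, deg[8]=1.
Step 6: smallest deg-1 vertex = 7, p_6 = 1. Add edge {1,7}. Now deg[7]=0, deg[1]=1.
Final: two remaining deg-1 vertices are 1, 8. Add edge {1,8}.

Answer: 2 8
3 7
4 7
5 6
6 8
1 7
1 8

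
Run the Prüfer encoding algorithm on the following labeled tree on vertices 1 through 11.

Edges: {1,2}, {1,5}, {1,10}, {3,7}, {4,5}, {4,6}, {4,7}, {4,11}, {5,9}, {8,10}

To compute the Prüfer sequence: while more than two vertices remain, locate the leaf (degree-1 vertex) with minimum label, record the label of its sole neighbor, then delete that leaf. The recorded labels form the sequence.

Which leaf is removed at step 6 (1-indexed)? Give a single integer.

Answer: 9

Derivation:
Step 1: current leaves = {2,3,6,8,9,11}. Remove leaf 2 (neighbor: 1).
Step 2: current leaves = {3,6,8,9,11}. Remove leaf 3 (neighbor: 7).
Step 3: current leaves = {6,7,8,9,11}. Remove leaf 6 (neighbor: 4).
Step 4: current leaves = {7,8,9,11}. Remove leaf 7 (neighbor: 4).
Step 5: current leaves = {8,9,11}. Remove leaf 8 (neighbor: 10).
Step 6: current leaves = {9,10,11}. Remove leaf 9 (neighbor: 5).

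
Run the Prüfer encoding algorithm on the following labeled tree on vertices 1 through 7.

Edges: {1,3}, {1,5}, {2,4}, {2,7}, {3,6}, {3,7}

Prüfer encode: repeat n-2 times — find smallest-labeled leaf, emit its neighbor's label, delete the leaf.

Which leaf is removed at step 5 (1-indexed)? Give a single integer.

Step 1: current leaves = {4,5,6}. Remove leaf 4 (neighbor: 2).
Step 2: current leaves = {2,5,6}. Remove leaf 2 (neighbor: 7).
Step 3: current leaves = {5,6,7}. Remove leaf 5 (neighbor: 1).
Step 4: current leaves = {1,6,7}. Remove leaf 1 (neighbor: 3).
Step 5: current leaves = {6,7}. Remove leaf 6 (neighbor: 3).

Answer: 6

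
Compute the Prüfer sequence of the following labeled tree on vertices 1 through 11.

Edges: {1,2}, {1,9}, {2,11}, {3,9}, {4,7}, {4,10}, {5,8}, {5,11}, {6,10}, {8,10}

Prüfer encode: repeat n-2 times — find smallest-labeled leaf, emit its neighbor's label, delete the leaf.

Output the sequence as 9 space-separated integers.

Step 1: leaves = {3,6,7}. Remove smallest leaf 3, emit neighbor 9.
Step 2: leaves = {6,7,9}. Remove smallest leaf 6, emit neighbor 10.
Step 3: leaves = {7,9}. Remove smallest leaf 7, emit neighbor 4.
Step 4: leaves = {4,9}. Remove smallest leaf 4, emit neighbor 10.
Step 5: leaves = {9,10}. Remove smallest leaf 9, emit neighbor 1.
Step 6: leaves = {1,10}. Remove smallest leaf 1, emit neighbor 2.
Step 7: leaves = {2,10}. Remove smallest leaf 2, emit neighbor 11.
Step 8: leaves = {10,11}. Remove smallest leaf 10, emit neighbor 8.
Step 9: leaves = {8,11}. Remove smallest leaf 8, emit neighbor 5.
Done: 2 vertices remain (5, 11). Sequence = [9 10 4 10 1 2 11 8 5]

Answer: 9 10 4 10 1 2 11 8 5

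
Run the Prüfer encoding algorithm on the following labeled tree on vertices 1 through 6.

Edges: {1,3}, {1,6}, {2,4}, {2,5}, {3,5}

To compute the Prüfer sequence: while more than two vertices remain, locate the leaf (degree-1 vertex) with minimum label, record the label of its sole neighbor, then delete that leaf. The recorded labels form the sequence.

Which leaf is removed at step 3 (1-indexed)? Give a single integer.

Step 1: current leaves = {4,6}. Remove leaf 4 (neighbor: 2).
Step 2: current leaves = {2,6}. Remove leaf 2 (neighbor: 5).
Step 3: current leaves = {5,6}. Remove leaf 5 (neighbor: 3).

Answer: 5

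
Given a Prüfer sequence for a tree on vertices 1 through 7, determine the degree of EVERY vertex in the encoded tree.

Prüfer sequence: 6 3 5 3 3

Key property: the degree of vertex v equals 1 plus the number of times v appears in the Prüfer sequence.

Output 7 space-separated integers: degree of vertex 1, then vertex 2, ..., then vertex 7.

Answer: 1 1 4 1 2 2 1

Derivation:
p_1 = 6: count[6] becomes 1
p_2 = 3: count[3] becomes 1
p_3 = 5: count[5] becomes 1
p_4 = 3: count[3] becomes 2
p_5 = 3: count[3] becomes 3
Degrees (1 + count): deg[1]=1+0=1, deg[2]=1+0=1, deg[3]=1+3=4, deg[4]=1+0=1, deg[5]=1+1=2, deg[6]=1+1=2, deg[7]=1+0=1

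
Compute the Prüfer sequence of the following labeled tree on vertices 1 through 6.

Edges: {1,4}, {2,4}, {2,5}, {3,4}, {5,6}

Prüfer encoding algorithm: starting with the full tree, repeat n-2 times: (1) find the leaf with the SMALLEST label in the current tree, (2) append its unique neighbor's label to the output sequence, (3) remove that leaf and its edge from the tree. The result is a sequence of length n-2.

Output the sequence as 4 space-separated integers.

Answer: 4 4 2 5

Derivation:
Step 1: leaves = {1,3,6}. Remove smallest leaf 1, emit neighbor 4.
Step 2: leaves = {3,6}. Remove smallest leaf 3, emit neighbor 4.
Step 3: leaves = {4,6}. Remove smallest leaf 4, emit neighbor 2.
Step 4: leaves = {2,6}. Remove smallest leaf 2, emit neighbor 5.
Done: 2 vertices remain (5, 6). Sequence = [4 4 2 5]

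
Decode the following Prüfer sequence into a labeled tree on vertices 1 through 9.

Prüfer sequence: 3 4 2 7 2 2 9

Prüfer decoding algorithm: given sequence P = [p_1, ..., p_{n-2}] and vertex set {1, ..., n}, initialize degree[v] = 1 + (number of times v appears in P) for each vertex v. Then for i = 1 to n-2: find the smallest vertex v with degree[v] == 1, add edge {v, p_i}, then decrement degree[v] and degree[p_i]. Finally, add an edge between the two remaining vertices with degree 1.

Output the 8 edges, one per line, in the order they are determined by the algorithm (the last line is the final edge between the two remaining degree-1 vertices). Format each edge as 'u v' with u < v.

Initial degrees: {1:1, 2:4, 3:2, 4:2, 5:1, 6:1, 7:2, 8:1, 9:2}
Step 1: smallest deg-1 vertex = 1, p_1 = 3. Add edge {1,3}. Now deg[1]=0, deg[3]=1.
Step 2: smallest deg-1 vertex = 3, p_2 = 4. Add edge {3,4}. Now deg[3]=0, deg[4]=1.
Step 3: smallest deg-1 vertex = 4, p_3 = 2. Add edge {2,4}. Now deg[4]=0, deg[2]=3.
Step 4: smallest deg-1 vertex = 5, p_4 = 7. Add edge {5,7}. Now deg[5]=0, deg[7]=1.
Step 5: smallest deg-1 vertex = 6, p_5 = 2. Add edge {2,6}. Now deg[6]=0, deg[2]=2.
Step 6: smallest deg-1 vertex = 7, p_6 = 2. Add edge {2,7}. Now deg[7]=0, deg[2]=1.
Step 7: smallest deg-1 vertex = 2, p_7 = 9. Add edge {2,9}. Now deg[2]=0, deg[9]=1.
Final: two remaining deg-1 vertices are 8, 9. Add edge {8,9}.

Answer: 1 3
3 4
2 4
5 7
2 6
2 7
2 9
8 9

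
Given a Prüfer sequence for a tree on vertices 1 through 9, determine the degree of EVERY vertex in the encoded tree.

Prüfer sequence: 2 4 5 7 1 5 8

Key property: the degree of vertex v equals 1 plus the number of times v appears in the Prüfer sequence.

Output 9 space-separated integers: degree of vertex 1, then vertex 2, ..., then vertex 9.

p_1 = 2: count[2] becomes 1
p_2 = 4: count[4] becomes 1
p_3 = 5: count[5] becomes 1
p_4 = 7: count[7] becomes 1
p_5 = 1: count[1] becomes 1
p_6 = 5: count[5] becomes 2
p_7 = 8: count[8] becomes 1
Degrees (1 + count): deg[1]=1+1=2, deg[2]=1+1=2, deg[3]=1+0=1, deg[4]=1+1=2, deg[5]=1+2=3, deg[6]=1+0=1, deg[7]=1+1=2, deg[8]=1+1=2, deg[9]=1+0=1

Answer: 2 2 1 2 3 1 2 2 1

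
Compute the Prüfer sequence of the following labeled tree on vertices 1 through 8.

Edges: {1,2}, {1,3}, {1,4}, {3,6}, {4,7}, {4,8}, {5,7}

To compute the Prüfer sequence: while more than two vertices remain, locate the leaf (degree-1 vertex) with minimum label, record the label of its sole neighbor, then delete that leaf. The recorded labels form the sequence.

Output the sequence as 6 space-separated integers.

Step 1: leaves = {2,5,6,8}. Remove smallest leaf 2, emit neighbor 1.
Step 2: leaves = {5,6,8}. Remove smallest leaf 5, emit neighbor 7.
Step 3: leaves = {6,7,8}. Remove smallest leaf 6, emit neighbor 3.
Step 4: leaves = {3,7,8}. Remove smallest leaf 3, emit neighbor 1.
Step 5: leaves = {1,7,8}. Remove smallest leaf 1, emit neighbor 4.
Step 6: leaves = {7,8}. Remove smallest leaf 7, emit neighbor 4.
Done: 2 vertices remain (4, 8). Sequence = [1 7 3 1 4 4]

Answer: 1 7 3 1 4 4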